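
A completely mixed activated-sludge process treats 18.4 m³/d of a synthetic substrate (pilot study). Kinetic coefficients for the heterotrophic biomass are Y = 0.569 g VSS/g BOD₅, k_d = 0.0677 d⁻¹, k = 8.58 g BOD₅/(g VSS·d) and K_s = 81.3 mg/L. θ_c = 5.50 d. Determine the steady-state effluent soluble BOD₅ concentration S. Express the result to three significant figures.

Effluent substrate depends only on kinetics and SRT: S = K_s(1 + k_d θ_c) / [θ_c(Yk − k_d) − 1] = 81.3 × (1 + 0.0677 × 5.50) / [5.50 × (0.569 × 8.58 − 0.0677) − 1] = 111.6 / 25.48 = 4.379 mg/L.

S ≈ 4.38 mg/L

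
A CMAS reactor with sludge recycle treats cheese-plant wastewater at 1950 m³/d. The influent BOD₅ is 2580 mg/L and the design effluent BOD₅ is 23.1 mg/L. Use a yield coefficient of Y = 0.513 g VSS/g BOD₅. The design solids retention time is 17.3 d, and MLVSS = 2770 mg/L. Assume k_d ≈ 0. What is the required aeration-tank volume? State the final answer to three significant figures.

V·X = Y·Q·ΔS·θ_c gives V = 0.513 × 1950 × (2580 − 23.1) × 17.3 / 2770 = 15975 m³.

V ≈ 16000 m³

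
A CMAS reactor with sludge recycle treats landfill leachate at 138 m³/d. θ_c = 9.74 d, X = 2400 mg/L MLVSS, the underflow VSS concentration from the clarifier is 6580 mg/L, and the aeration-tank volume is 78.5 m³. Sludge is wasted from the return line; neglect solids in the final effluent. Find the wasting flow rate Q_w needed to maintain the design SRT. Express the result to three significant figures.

θ_c = V·X/(Q_w·X_r) when wasting from the recycle, so Q_w = V·X/(θ_c·X_r) = 78.50 × 2400 / (9.74 × 6580) = 2.940 m³/d.

Q_w ≈ 2.94 m³/d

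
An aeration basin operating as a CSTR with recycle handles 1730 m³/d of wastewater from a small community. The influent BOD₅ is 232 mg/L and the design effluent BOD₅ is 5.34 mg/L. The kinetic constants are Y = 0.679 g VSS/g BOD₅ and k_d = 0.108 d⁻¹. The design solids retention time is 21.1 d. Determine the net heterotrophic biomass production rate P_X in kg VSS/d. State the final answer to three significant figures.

P_X ≈ 81.2 kg VSS/d

Observed yield with endogenous decay: Y_obs = Y / (1 + k_d·θ_c) = 0.679 / (1 + 0.108 × 21.1) = 0.679 / 3.279 = 0.2071 g VSS/g BOD₅.
ΔS = 232 − 5.34 = 226.7 mg/L, so the substrate removal rate is 1730 × 226.7/1000 = 392.1 kg BOD₅/d.
So the net sludge growth is P_X = 0.2071 × 392.1 = 81.20 kg VSS/d.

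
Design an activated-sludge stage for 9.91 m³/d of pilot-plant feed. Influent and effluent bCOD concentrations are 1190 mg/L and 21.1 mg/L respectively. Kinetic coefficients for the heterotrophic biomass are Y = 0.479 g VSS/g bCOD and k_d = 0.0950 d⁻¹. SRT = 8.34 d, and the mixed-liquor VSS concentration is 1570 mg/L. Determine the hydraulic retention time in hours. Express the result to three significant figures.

From the SRT design equation V = Y Q (S₀−S) θ_c / [X (1 + k_d θ_c)] = 0.479 × 9.91 × (1190 − 21.1) × 8.34 / [1570 × (1 + 0.0950 × 8.34)] = 4.63×10^4 / 2814 = 16.45 m³.
τ = V/Q = 16.45/9.91 = 1.659 d, or 39.83 h.

τ ≈ 39.8 h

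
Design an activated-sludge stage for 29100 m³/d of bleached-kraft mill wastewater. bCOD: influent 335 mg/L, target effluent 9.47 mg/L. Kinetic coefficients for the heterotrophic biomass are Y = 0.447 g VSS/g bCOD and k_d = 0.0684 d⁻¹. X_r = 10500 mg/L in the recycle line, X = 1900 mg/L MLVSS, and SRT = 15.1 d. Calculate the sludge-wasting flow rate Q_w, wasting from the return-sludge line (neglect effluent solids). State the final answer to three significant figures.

Q_w ≈ 198 m³/d

Steady-state biomass mass balance: V·X·(1 + k_d·θ_c) = Y·Q·(S₀ − S)·θ_c, so V = 0.447 × 29100 × (335 − 9.47) × 15.1 / [1900 × (1 + 0.0684 × 15.1)] = 6.39×10^7 / 3862 = 16554 m³.
Q_w = (V·X)/(θ_c X_r) = 16554 × 1900 / (15.1 × 10500) = 198.4 m³/d.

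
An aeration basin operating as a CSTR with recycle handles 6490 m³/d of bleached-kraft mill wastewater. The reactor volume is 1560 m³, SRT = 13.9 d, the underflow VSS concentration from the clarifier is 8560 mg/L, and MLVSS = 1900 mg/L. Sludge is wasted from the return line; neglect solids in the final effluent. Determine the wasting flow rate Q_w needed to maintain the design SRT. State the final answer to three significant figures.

Q_w ≈ 24.9 m³/d

Q_w = (V·X)/(θ_c X_r) = 1560 × 1900 / (13.9 × 8560) = 24.91 m³/d.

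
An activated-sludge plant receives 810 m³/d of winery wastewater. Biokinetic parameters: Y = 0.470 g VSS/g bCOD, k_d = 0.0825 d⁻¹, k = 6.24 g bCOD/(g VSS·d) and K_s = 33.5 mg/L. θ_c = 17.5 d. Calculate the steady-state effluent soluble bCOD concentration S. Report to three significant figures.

From the Monod/SRT balance for a CMAS, S = K_s·(1+k_d θ_c)/[θ_c·(Y k − k_d) − 1] = 33.5 × (1 + 0.0825 × 17.5) / [17.5 × (0.470 × 6.24 − 0.0825) − 1] = 81.87 / 48.88 = 1.675 mg/L.

S ≈ 1.67 mg/L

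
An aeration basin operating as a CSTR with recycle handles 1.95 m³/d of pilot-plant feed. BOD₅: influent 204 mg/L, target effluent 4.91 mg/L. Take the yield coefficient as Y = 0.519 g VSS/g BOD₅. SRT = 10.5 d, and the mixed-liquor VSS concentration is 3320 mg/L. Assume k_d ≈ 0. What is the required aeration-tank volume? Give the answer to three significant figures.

With k_d = 0 the design equation reduces to V = Y Q (S₀−S) θ_c / X = 0.519 × 1.95 × (204 − 4.91) × 10.5 / 3320 = 0.6372 m³.

V ≈ 0.637 m³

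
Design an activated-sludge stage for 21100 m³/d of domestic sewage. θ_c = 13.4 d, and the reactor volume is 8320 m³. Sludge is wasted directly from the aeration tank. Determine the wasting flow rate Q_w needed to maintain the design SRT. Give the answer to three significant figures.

With mixed-liquor wasting, θ_c = V/Q_w, so Q_w = V/θ_c = 8320/13.4 = 620.9 m³/d.

Q_w ≈ 621 m³/d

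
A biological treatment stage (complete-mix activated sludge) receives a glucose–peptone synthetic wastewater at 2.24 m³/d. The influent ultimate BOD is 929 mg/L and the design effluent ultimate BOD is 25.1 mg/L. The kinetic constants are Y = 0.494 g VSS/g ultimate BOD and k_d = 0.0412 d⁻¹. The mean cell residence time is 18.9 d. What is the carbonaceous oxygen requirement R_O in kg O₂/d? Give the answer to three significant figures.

Observed yield with endogenous decay: Y_obs = Y / (1 + k_d·θ_c) = 0.494 / (1 + 0.0412 × 18.9) = 0.494 / 1.779 = 0.2777 g VSS/g ultimate BOD.
ΔS = 929 − 25.1 = 903.9 mg/L, so the substrate removal rate is 2.24 × 903.9/1000 = 2.025 kg ultimate BOD/d.
Net sludge production P_X = 0.2777 × 2.025 = 0.5623 kg VSS/d.
Carbonaceous O₂ demand = substrate oxidised − cell-mass equivalent = 2.025 − 1.42 × 0.5623 = 1.226 kg O₂/d.

R_O ≈ 1.23 kg O₂/d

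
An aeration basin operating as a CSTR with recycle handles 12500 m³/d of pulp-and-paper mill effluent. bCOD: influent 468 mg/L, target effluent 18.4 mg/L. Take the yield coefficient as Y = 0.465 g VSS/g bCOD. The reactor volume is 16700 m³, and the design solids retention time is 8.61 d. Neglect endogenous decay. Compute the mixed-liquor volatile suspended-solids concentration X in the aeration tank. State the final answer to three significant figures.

X ≈ 1350 mg/L

Without decay, X = Y Q (S₀−S) θ_c / V = 0.465 × 12500 × (468 − 18.4) × 8.61 / 16700 = 1347 mg/L.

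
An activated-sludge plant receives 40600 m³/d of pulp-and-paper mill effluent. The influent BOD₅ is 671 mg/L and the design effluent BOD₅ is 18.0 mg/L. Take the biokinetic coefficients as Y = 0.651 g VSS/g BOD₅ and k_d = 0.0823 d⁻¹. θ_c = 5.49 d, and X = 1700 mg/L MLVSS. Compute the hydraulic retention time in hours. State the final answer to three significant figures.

Rearranging the biomass balance for a CMAS with decay, V = Y·Q·ΔS·θ_c / [X·(1+k_d θ_c)] = 0.651 × 40600 × (671 − 18.0) × 5.49 / [1700 × (1 + 0.0823 × 5.49)] = 9.48×10^7 / 2468 = 38391 m³.
HRT = V/Q = 38391 m³ / 40600 m³·d⁻¹ = 0.9456 d × 24 = 22.69 h.

τ ≈ 22.7 h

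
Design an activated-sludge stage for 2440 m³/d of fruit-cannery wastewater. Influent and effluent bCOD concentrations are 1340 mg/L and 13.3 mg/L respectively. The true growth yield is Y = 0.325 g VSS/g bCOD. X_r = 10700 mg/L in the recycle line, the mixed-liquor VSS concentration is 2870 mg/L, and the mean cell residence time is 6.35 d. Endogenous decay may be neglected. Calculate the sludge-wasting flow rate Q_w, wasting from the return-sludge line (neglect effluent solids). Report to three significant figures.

Q_w ≈ 98.3 m³/d

V·X = Y·Q·ΔS·θ_c gives V = 0.325 × 2440 × (1340 − 13.3) × 6.35 / 2870 = 2328 m³.
Wasting from the return line (neglecting effluent solids): Q_w = V·X / (θ_c·X_r) = 2328 × 2870 / (6.35 × 10700) = 98.32 m³/d.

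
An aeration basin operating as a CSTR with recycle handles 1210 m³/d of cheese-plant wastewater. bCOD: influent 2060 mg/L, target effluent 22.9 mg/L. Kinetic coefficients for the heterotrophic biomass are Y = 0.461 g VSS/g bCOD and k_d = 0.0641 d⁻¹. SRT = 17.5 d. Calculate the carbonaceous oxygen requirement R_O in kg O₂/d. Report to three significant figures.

R_O ≈ 1700 kg O₂/d

Correct the yield for decay: Y_obs = Y/(1 + k_d θ_c) = 0.461 / (1 + 0.0641 × 17.5) = 0.461 / 2.122 = 0.2173.
Q·(S₀ − S) = 1210 × (2060 − 22.9) × 10⁻³ = 2465 kg/d removed.
P_X = Y_obs·Q·(S₀ − S) = 0.2173 × 2465 = 535.6 kg VSS/d.
Carbonaceous O₂ demand = substrate oxidised − cell-mass equivalent = 2465 − 1.42 × 535.6 = 1704 kg O₂/d.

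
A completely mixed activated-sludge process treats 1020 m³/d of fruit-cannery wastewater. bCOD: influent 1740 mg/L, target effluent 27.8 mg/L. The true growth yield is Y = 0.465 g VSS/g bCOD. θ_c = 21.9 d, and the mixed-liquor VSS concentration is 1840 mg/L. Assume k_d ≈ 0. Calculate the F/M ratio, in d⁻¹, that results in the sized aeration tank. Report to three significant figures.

V·X = Y·Q·ΔS·θ_c gives V = 0.465 × 1020 × (1740 − 27.8) × 21.9 / 1840 = 9666 m³.
Food-to-microorganism ratio F/M = Q S₀ / (V X) = 1020 × 1740 / (9666 × 1840) = 0.09979 d⁻¹.

F/M ≈ 0.0998 d⁻¹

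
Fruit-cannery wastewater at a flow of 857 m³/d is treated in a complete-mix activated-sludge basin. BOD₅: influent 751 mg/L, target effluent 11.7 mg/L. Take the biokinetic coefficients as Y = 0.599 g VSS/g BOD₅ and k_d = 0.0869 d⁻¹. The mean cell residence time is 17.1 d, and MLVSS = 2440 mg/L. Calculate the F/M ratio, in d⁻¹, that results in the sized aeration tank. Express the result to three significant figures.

F/M ≈ 0.247 d⁻¹

Rearranging the biomass balance for a CMAS with decay, V = Y·Q·ΔS·θ_c / [X·(1+k_d θ_c)] = 0.599 × 857 × (751 − 11.7) × 17.1 / [2440 × (1 + 0.0869 × 17.1)] = 6.49×10^6 / 6066 = 1070 m³.
F/M = Q·S₀ / (V·X) = 857 × 751 / (1070 × 2440) = 0.2465 g BOD₅·(g VSS·d)⁻¹.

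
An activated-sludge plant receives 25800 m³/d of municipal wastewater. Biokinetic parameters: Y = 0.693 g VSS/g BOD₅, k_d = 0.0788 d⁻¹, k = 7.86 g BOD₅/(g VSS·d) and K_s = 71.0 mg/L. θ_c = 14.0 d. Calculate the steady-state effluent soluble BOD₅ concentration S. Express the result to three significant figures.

From the Monod/SRT balance for a CMAS, S = K_s·(1+k_d θ_c)/[θ_c·(Y k − k_d) − 1] = 71.0 × (1 + 0.0788 × 14.0) / [14.0 × (0.693 × 7.86 − 0.0788) − 1] = 149.3 / 74.15 = 2.014 mg/L.

S ≈ 2.01 mg/L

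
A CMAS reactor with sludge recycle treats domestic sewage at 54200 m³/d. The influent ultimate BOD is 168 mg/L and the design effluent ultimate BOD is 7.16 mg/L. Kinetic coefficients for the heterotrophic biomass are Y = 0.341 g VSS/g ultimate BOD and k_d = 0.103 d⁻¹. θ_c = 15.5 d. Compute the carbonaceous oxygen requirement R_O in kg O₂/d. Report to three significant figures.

R_O ≈ 7090 kg O₂/d

Y_obs = Y / (1 + k_d θ_c) = 0.341 / (1 + 0.103 × 15.5) = 0.341 / 2.596 = 0.1313.
Substrate removed = Q·(S₀ − S) = 54200 m³/d × (168 − 7.16) g/m³ = 8.72×10^6 g/d = 8718 kg/d.
P_X = Y_obs·Q·(S₀ − S) = 0.1313 × 8718 = 1145 kg VSS/d.
Carbonaceous O₂ demand = substrate oxidised − cell-mass equivalent = 8718 − 1.42 × 1145 = 7092 kg O₂/d.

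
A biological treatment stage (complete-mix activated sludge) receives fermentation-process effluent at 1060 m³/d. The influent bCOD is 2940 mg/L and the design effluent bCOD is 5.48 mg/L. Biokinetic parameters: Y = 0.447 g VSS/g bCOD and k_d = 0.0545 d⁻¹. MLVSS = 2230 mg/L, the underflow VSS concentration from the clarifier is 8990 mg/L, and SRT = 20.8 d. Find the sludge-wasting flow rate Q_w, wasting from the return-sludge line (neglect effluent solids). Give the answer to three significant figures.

Rearranging the biomass balance for a CMAS with decay, V = Y·Q·ΔS·θ_c / [X·(1+k_d θ_c)] = 0.447 × 1060 × (2940 − 5.48) × 20.8 / [2230 × (1 + 0.0545 × 20.8)] = 2.89×10^7 / 4758 = 6078 m³.
Q_w = (V·X)/(θ_c X_r) = 6078 × 2230 / (20.8 × 8990) = 72.49 m³/d.

Q_w ≈ 72.5 m³/d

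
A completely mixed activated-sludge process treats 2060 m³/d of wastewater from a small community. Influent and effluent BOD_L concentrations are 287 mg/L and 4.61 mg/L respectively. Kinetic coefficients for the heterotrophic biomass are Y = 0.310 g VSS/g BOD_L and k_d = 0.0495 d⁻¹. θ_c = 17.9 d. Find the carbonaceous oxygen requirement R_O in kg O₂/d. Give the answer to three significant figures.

Correct the yield for decay: Y_obs = Y/(1 + k_d θ_c) = 0.310 / (1 + 0.0495 × 17.9) = 0.310 / 1.886 = 0.1644.
ΔS = 287 − 4.61 = 282.4 mg/L, so the substrate removal rate is 2060 × 282.4/1000 = 581.7 kg BOD_L/d.
Biomass synthesised: P_X = Y_obs × 581.7 = 95.61 kg VSS/d.
R_O = Q·ΔS − 1.42 P_X = 581.7 − 135.8 = 446.0 kg O₂/d.

R_O ≈ 446 kg O₂/d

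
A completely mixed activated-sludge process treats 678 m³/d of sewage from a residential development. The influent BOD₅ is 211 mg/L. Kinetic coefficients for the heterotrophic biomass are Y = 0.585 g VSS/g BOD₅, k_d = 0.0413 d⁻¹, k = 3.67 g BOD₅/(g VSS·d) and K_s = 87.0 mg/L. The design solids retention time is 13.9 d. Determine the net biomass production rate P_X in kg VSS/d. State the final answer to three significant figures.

P_X ≈ 51.9 kg VSS/d

For a completely mixed reactor with recycle the Lawrence–McCarty relation gives S = K_s·(1 + k_d·θ_c) / [θ_c·(Y·k − k_d) − 1] = 87.0 × (1 + 0.0413 × 13.9) / [13.9 × (0.585 × 3.67 − 0.0413) − 1] = 136.9 / 28.27 = 4.844 mg/L.
Correct the yield for decay: Y_obs = Y/(1 + k_d θ_c) = 0.585 / (1 + 0.0413 × 13.9) = 0.585 / 1.574 = 0.3716.
Substrate removed = Q·(S₀ − S) = 678 m³/d × (211 − 4.84) g/m³ = 1.4×10^5 g/d = 139.8 kg/d.
So the net sludge growth is P_X = 0.3716 × 139.8 = 51.95 kg VSS/d.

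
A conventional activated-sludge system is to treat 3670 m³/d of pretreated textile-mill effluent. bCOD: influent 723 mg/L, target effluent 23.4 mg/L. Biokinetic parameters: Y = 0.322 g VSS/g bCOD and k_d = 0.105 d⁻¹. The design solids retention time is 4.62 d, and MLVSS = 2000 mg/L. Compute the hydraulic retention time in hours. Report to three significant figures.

From the SRT design equation V = Y Q (S₀−S) θ_c / [X (1 + k_d θ_c)] = 0.322 × 3670 × (723 − 23.4) × 4.62 / [2000 × (1 + 0.105 × 4.62)] = 3.82×10^6 / 2970 = 1286 m³.
τ = V/Q = 1286/3670 = 0.3504 d, or 8.410 h.

τ ≈ 8.41 h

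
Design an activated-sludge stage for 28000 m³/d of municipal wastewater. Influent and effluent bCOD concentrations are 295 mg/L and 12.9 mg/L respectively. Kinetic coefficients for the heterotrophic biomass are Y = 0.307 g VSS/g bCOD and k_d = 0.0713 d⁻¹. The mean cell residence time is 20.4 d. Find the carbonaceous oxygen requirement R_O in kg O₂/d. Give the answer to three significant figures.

R_O ≈ 6500 kg O₂/d

Y_obs = Y / (1 + k_d θ_c) = 0.307 / (1 + 0.0713 × 20.4) = 0.307 / 2.455 = 0.1251.
Substrate removed = Q·(S₀ − S) = 28000 m³/d × (295 − 12.9) g/m³ = 7.9×10^6 g/d = 7899 kg/d.
P_X = Y_obs·Q·(S₀ − S) = 0.1251 × 7899 = 987.9 kg VSS/d.
R_O = Q·(S₀ − S) − 1.42·P_X = 7899 − 1.42 × 987.9 = 6496 kg O₂/d.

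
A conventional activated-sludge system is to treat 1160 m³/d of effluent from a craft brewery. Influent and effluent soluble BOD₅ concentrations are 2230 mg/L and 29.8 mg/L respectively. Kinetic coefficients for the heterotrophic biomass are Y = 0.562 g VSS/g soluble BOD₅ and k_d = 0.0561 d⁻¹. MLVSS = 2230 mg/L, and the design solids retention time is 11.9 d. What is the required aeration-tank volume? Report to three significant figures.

Steady-state biomass mass balance: V·X·(1 + k_d·θ_c) = Y·Q·(S₀ − S)·θ_c, so V = 0.562 × 1160 × (2230 − 29.8) × 11.9 / [2230 × (1 + 0.0561 × 11.9)] = 1.71×10^7 / 3719 = 4590 m³.

V ≈ 4590 m³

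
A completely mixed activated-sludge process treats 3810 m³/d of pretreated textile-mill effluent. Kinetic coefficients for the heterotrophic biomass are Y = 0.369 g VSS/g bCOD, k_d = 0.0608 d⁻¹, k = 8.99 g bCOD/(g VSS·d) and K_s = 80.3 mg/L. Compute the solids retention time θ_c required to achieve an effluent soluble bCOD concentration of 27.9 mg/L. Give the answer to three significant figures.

At the target effluent, Y k S/(K_s+S) = 0.369×8.99×27.9/108.2 = 0.8554 d⁻¹.
1/θ_c = 0.8554 − 0.0608 = 0.7946 d⁻¹, so θ_c = 1.259 d.

θ_c ≈ 1.26 d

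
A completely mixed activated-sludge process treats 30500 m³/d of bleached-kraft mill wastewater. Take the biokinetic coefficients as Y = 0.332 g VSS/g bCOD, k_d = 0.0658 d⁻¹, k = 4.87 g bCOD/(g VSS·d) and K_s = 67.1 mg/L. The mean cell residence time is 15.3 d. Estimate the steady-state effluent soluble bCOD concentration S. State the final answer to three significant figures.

S ≈ 5.92 mg/L

For a completely mixed reactor with recycle the Lawrence–McCarty relation gives S = K_s·(1 + k_d·θ_c) / [θ_c·(Y·k − k_d) − 1] = 67.1 × (1 + 0.0658 × 15.3) / [15.3 × (0.332 × 4.87 − 0.0658) − 1] = 134.7 / 22.73 = 5.924 mg/L.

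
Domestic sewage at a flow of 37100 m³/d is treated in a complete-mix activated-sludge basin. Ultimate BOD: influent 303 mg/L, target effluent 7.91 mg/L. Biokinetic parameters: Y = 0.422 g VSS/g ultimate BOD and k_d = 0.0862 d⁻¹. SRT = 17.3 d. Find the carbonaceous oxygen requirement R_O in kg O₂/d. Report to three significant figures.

R_O ≈ 8310 kg O₂/d

Y_obs = Y / (1 + k_d θ_c) = 0.422 / (1 + 0.0862 × 17.3) = 0.422 / 2.491 = 0.1694.
Mass of ultimate BOD removed per day: Q(S₀ − S) = 37100 × 295.1 g/m³ = 10948 kg/d.
Net sludge production P_X = 0.1694 × 10948 = 1854 kg VSS/d.
R_O = Q·(S₀ − S) − 1.42·P_X = 10948 − 1.42 × 1854 = 8314 kg O₂/d.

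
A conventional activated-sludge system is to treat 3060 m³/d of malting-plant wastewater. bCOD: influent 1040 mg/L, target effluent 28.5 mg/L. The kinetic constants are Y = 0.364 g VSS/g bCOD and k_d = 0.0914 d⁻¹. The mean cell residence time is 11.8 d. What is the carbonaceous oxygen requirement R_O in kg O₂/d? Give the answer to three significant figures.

Correct the yield for decay: Y_obs = Y/(1 + k_d θ_c) = 0.364 / (1 + 0.0914 × 11.8) = 0.364 / 2.079 = 0.1751.
Q·(S₀ − S) = 3060 × (1040 − 28.5) × 10⁻³ = 3095 kg/d removed.
Net sludge production P_X = 0.1751 × 3095 = 542.0 kg VSS/d.
R_O = Q·(S₀ − S) − 1.42·P_X = 3095 − 1.42 × 542.0 = 2325 kg O₂/d.

R_O ≈ 2330 kg O₂/d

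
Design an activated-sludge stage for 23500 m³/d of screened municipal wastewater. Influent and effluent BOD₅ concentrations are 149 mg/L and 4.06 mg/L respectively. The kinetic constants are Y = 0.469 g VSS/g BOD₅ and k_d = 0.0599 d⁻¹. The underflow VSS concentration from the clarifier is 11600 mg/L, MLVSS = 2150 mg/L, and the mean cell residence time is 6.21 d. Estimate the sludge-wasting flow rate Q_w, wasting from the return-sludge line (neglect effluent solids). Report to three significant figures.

Q_w ≈ 100 m³/d

Rearranging the biomass balance for a CMAS with decay, V = Y·Q·ΔS·θ_c / [X·(1+k_d θ_c)] = 0.469 × 23500 × (149 − 4.06) × 6.21 / [2150 × (1 + 0.0599 × 6.21)] = 9.92×10^6 / 2950 = 3363 m³.
Q_w = (V·X)/(θ_c X_r) = 3363 × 2150 / (6.21 × 11600) = 100.4 m³/d.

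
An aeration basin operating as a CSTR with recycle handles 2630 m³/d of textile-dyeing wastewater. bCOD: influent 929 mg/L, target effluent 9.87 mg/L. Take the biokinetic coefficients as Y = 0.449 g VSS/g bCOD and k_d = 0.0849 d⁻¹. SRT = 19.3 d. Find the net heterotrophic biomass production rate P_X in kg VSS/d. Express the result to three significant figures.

P_X ≈ 411 kg VSS/d

Observed yield with endogenous decay: Y_obs = Y / (1 + k_d·θ_c) = 0.449 / (1 + 0.0849 × 19.3) = 0.449 / 2.639 = 0.1702 g VSS/g bCOD.
Mass of bCOD removed per day: Q(S₀ − S) = 2630 × 919.1 g/m³ = 2417 kg/d.
Biomass produced: P_X = Y_obs·Q·ΔS = 0.1702 × 2417 ≈ 411.3 kg VSS/d.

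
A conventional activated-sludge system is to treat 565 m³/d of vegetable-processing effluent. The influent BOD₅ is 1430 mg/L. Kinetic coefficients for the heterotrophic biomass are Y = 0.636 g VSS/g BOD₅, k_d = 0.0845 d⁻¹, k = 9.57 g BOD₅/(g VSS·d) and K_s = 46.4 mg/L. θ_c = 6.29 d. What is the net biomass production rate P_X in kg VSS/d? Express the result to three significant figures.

P_X ≈ 335 kg VSS/d

For a completely mixed reactor with recycle the Lawrence–McCarty relation gives S = K_s·(1 + k_d·θ_c) / [θ_c·(Y·k − k_d) − 1] = 46.4 × (1 + 0.0845 × 6.29) / [6.29 × (0.636 × 9.57 − 0.0845) − 1] = 71.06 / 36.75 = 1.934 mg/L.
Correct the yield for decay: Y_obs = Y/(1 + k_d θ_c) = 0.636 / (1 + 0.0845 × 6.29) = 0.636 / 1.532 = 0.4153.
Substrate removed = Q·(S₀ − S) = 565 m³/d × (1430 − 1.93) g/m³ = 8.07×10^5 g/d = 806.9 kg/d.
Net biomass production P_X = Y_obs × Q·(S₀ − S) = 0.4153 × 806.9 = 335.1 kg VSS/d.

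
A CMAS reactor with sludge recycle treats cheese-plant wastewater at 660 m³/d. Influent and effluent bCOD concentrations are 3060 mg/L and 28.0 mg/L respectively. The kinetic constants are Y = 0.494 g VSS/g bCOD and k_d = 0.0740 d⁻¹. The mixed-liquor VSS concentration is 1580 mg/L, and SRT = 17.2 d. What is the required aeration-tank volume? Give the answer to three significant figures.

Steady-state biomass mass balance: V·X·(1 + k_d·θ_c) = Y·Q·(S₀ − S)·θ_c, so V = 0.494 × 660 × (3060 − 28.0) × 17.2 / [1580 × (1 + 0.0740 × 17.2)] = 1.7×10^7 / 3591 = 4735 m³.

V ≈ 4730 m³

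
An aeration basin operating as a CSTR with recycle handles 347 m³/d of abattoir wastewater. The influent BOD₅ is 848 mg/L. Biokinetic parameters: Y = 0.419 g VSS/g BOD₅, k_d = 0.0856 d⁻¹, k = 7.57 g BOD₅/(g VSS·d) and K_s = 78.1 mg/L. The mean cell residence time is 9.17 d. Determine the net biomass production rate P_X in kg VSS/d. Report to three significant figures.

Effluent substrate depends only on kinetics and SRT: S = K_s(1 + k_d θ_c) / [θ_c(Yk − k_d) − 1] = 78.1 × (1 + 0.0856 × 9.17) / [9.17 × (0.419 × 7.57 − 0.0856) − 1] = 139.4 / 27.30 = 5.106 mg/L.
Observed yield with endogenous decay: Y_obs = Y / (1 + k_d·θ_c) = 0.419 / (1 + 0.0856 × 9.17) = 0.419 / 1.785 = 0.2347 g VSS/g BOD₅.
Mass of BOD₅ removed per day: Q(S₀ − S) = 347 × 842.9 g/m³ = 292.5 kg/d.
Biomass produced: P_X = Y_obs·Q·ΔS = 0.2347 × 292.5 ≈ 68.66 kg VSS/d.

P_X ≈ 68.7 kg VSS/d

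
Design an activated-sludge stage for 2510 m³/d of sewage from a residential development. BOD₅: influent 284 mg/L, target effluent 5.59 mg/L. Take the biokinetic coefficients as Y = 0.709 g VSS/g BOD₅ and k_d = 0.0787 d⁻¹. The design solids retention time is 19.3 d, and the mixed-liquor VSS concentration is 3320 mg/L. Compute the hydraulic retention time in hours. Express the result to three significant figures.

From the SRT design equation V = Y Q (S₀−S) θ_c / [X (1 + k_d θ_c)] = 0.709 × 2510 × (284 − 5.59) × 19.3 / [3320 × (1 + 0.0787 × 19.3)] = 9.56×10^6 / 8363 = 1143 m³.
HRT = V/Q = 1143 m³ / 2510 m³·d⁻¹ = 0.4556 d × 24 = 10.93 h.

τ ≈ 10.9 h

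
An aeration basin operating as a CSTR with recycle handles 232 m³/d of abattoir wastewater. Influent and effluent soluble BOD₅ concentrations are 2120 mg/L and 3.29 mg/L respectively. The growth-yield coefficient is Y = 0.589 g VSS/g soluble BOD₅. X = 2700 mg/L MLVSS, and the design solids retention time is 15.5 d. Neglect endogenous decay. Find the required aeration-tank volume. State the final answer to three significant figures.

V ≈ 1660 m³

Biomass mass balance (decay neglected): V·X = Y·Q·(S₀ − S)·θ_c, so V = 0.589 × 232 × (2120 − 3.29) × 15.5 / 2700 = 1660 m³.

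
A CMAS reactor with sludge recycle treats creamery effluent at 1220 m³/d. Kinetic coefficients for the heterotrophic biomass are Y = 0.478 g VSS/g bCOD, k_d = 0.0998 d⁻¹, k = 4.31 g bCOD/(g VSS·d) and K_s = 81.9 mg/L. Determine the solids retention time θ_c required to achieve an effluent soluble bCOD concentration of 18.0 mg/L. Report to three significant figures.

Specific growth rate at S = 18.0 mg/L: μ = YkS/(K_s+S) = 0.478·4.31·18.0/(81.9+18.0) = 0.3712 d⁻¹.
θ_c = 1/(μ − k_d) = 1/(0.3712 − 0.0998) = 1/0.2714 = 3.685 d.

θ_c ≈ 3.68 d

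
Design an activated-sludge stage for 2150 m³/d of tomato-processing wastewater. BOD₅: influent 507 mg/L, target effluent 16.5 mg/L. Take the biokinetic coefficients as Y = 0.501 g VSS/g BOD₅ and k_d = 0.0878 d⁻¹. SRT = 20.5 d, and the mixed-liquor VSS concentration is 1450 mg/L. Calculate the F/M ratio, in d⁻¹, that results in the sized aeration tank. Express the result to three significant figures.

Rearranging the biomass balance for a CMAS with decay, V = Y·Q·ΔS·θ_c / [X·(1+k_d θ_c)] = 0.501 × 2150 × (507 − 16.5) × 20.5 / [1450 × (1 + 0.0878 × 20.5)] = 1.08×10^7 / 4060 = 2668 m³.
F/M = applied load / biomass = Q·S₀/(V·X) = 2150 × 507 / (2668 × 1450) = 0.2818 d⁻¹.

F/M ≈ 0.282 d⁻¹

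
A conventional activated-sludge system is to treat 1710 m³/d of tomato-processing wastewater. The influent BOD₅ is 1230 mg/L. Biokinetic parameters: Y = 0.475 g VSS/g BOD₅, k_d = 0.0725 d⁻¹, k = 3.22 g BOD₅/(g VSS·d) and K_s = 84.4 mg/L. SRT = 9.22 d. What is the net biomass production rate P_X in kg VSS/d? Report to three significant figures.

P_X ≈ 593 kg VSS/d

For a completely mixed reactor with recycle the Lawrence–McCarty relation gives S = K_s·(1 + k_d·θ_c) / [θ_c·(Y·k − k_d) − 1] = 84.4 × (1 + 0.0725 × 9.22) / [9.22 × (0.475 × 3.22 − 0.0725) − 1] = 140.8 / 12.43 = 11.33 mg/L.
Y_obs = Y / (1 + k_d θ_c) = 0.475 / (1 + 0.0725 × 9.22) = 0.475 / 1.668 = 0.2847.
Q·(S₀ − S) = 1710 × (1230 − 11.3) × 10⁻³ = 2084 kg/d removed.
So the net sludge growth is P_X = 0.2847 × 2084 = 593.3 kg VSS/d.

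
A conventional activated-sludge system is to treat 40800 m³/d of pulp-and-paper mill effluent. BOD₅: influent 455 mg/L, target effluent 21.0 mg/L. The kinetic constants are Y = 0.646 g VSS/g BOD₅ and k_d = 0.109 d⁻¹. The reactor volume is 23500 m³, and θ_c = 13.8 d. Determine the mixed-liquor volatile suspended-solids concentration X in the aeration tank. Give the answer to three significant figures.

X ≈ 2680 mg/L

X = Y·Q·ΔS·θ_c / [V·(1 + k_d θ_c)] = 0.646 × 40800 × (455 − 21.0) × 13.8 / [23500 × (1 + 0.109 × 13.8)] = 2682 mg/L.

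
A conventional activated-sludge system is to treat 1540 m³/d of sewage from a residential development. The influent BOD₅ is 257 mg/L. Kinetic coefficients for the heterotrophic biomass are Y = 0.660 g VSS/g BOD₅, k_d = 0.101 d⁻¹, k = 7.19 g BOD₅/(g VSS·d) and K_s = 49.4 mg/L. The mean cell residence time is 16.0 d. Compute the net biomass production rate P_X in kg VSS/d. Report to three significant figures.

Effluent substrate depends only on kinetics and SRT: S = K_s(1 + k_d θ_c) / [θ_c(Yk − k_d) − 1] = 49.4 × (1 + 0.101 × 16.0) / [16.0 × (0.660 × 7.19 − 0.101) − 1] = 129.2 / 73.31 = 1.763 mg/L.
The observed yield is Y_obs = Y/(1 + k_d·θ_c) = 0.660 / (1 + 0.101 × 16.0) = 0.660 / 2.616 = 0.2523 g VSS per g BOD₅ removed.
ΔS = 257 − 1.76 = 255.2 mg/L, so the substrate removal rate is 1540 × 255.2/1000 = 393.1 kg BOD₅/d.
P_X = Y_obs · Q(S₀ − S) = 0.2523 × 393.1 = 99.17 kg VSS/d.

P_X ≈ 99.2 kg VSS/d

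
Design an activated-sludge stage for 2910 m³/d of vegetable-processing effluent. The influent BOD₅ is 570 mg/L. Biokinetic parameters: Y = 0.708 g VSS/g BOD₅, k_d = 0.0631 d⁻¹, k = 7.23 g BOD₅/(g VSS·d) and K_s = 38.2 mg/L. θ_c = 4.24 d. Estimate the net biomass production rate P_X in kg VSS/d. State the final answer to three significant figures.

P_X ≈ 923 kg VSS/d

From the Monod/SRT balance for a CMAS, S = K_s·(1+k_d θ_c)/[θ_c·(Y k − k_d) − 1] = 38.2 × (1 + 0.0631 × 4.24) / [4.24 × (0.708 × 7.23 − 0.0631) − 1] = 48.42 / 20.44 = 2.369 mg/L.
Observed yield with endogenous decay: Y_obs = Y / (1 + k_d·θ_c) = 0.708 / (1 + 0.0631 × 4.24) = 0.708 / 1.268 = 0.5586 g VSS/g BOD₅.
Q·(S₀ − S) = 2910 × (570 − 2.37) × 10⁻³ = 1652 kg/d removed.
So the net sludge growth is P_X = 0.5586 × 1652 = 922.6 kg VSS/d.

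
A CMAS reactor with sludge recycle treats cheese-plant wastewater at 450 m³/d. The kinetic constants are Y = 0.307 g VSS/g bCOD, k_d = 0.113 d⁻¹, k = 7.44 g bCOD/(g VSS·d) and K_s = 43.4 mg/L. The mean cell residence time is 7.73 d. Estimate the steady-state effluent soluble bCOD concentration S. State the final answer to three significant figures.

Effluent substrate depends only on kinetics and SRT: S = K_s(1 + k_d θ_c) / [θ_c(Yk − k_d) − 1] = 43.4 × (1 + 0.113 × 7.73) / [7.73 × (0.307 × 7.44 − 0.113) − 1] = 81.31 / 15.78 = 5.152 mg/L.

S ≈ 5.15 mg/L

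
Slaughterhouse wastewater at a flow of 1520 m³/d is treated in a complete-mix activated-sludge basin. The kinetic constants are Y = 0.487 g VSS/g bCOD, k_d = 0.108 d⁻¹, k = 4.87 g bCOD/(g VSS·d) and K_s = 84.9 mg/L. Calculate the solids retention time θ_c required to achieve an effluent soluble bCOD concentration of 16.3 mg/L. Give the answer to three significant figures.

From 1/θ_c = Y·k·S/(K_s + S) − k_d: Y·k·S/(K_s+S) = 0.487 × 4.87 × 16.3 / (84.9 + 16.3) = 0.3820 d⁻¹.
Then 1/θ_c = μ − k_d = 0.3820 − 0.108 = 0.2740 d⁻¹, giving θ_c = 3.650 d.

θ_c ≈ 3.65 d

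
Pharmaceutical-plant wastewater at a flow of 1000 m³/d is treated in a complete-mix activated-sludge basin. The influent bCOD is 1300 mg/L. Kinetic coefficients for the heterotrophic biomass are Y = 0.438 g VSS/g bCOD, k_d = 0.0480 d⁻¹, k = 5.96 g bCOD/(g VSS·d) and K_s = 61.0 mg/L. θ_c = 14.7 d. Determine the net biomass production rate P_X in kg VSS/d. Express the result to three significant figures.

P_X ≈ 333 kg VSS/d

For a completely mixed reactor with recycle the Lawrence–McCarty relation gives S = K_s·(1 + k_d·θ_c) / [θ_c·(Y·k − k_d) − 1] = 61.0 × (1 + 0.0480 × 14.7) / [14.7 × (0.438 × 5.96 − 0.0480) − 1] = 104.0 / 36.67 = 2.837 mg/L.
The observed yield is Y_obs = Y/(1 + k_d·θ_c) = 0.438 / (1 + 0.0480 × 14.7) = 0.438 / 1.706 = 0.2568 g VSS per g bCOD removed.
ΔS = 1300 − 2.84 = 1297 mg/L, so the substrate removal rate is 1000 × 1297/1000 = 1297 kg bCOD/d.
P_X = Y_obs · Q(S₀ − S) = 0.2568 × 1297 = 333.1 kg VSS/d.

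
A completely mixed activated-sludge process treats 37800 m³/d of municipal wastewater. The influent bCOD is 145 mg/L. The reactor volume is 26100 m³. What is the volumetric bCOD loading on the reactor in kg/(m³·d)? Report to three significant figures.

L_v ≈ 0.210 kg bCOD/(m³·d)

Applied bCOD load per unit volume = Q·S₀/V = (37800 × 145/1000)/26100 = 0.2100 kg bCOD·m⁻³·d⁻¹.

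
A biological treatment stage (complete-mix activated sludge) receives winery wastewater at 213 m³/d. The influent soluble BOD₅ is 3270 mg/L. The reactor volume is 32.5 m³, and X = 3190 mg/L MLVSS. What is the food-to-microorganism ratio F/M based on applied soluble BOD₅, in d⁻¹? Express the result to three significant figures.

F/M ≈ 6.72 d⁻¹

Food-to-microorganism ratio F/M = Q S₀ / (V X) = 213 × 3270 / (32.50 × 3190) = 6.718 d⁻¹.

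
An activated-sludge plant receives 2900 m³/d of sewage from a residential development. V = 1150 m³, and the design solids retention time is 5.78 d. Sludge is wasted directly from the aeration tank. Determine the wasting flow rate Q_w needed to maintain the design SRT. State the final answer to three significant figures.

For wasting at MLVSS concentration, Q_w = V/θ_c = 1150/5.78 = 199.0 m³/d.

Q_w ≈ 199 m³/d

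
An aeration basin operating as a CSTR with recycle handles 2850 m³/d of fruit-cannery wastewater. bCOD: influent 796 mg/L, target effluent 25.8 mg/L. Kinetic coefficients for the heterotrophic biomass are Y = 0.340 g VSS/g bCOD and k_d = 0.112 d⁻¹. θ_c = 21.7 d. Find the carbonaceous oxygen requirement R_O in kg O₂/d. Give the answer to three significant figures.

R_O ≈ 1890 kg O₂/d

Y_obs = Y / (1 + k_d θ_c) = 0.340 / (1 + 0.112 × 21.7) = 0.340 / 3.430 = 0.09911.
Substrate removed = Q·(S₀ − S) = 2850 m³/d × (796 − 25.8) g/m³ = 2.2×10^6 g/d = 2195 kg/d.
Net sludge production P_X = 0.09911 × 2195 = 217.6 kg VSS/d.
R_O = Q·(S₀ − S) − 1.42·P_X = 2195 − 1.42 × 217.6 = 1886 kg O₂/d.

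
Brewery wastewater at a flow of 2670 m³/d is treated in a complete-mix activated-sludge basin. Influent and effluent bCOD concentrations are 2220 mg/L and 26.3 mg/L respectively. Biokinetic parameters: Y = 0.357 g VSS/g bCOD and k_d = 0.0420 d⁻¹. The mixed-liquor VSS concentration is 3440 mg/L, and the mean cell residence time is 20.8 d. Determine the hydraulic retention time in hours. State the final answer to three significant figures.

τ ≈ 60.7 h

From the SRT design equation V = Y Q (S₀−S) θ_c / [X (1 + k_d θ_c)] = 0.357 × 2670 × (2220 − 26.3) × 20.8 / [3440 × (1 + 0.0420 × 20.8)] = 4.35×10^7 / 6445 = 6748 m³.
HRT = V/Q = 6748 m³ / 2670 m³·d⁻¹ = 2.527 d × 24 = 60.66 h.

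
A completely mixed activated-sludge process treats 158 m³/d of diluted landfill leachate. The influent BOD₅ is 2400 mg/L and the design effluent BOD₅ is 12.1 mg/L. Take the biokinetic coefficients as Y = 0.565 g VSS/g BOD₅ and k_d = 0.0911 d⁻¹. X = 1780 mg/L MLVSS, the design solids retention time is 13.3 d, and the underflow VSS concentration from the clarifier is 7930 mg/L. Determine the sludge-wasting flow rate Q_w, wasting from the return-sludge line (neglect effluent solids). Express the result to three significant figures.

Q_w ≈ 12.2 m³/d

Steady-state biomass mass balance: V·X·(1 + k_d·θ_c) = Y·Q·(S₀ − S)·θ_c, so V = 0.565 × 158 × (2400 − 12.1) × 13.3 / [1780 × (1 + 0.0911 × 13.3)] = 2.84×10^6 / 3937 = 720.2 m³.
Q_w = (V·X)/(θ_c X_r) = 720.2 × 1780 / (13.3 × 7930) = 12.15 m³/d.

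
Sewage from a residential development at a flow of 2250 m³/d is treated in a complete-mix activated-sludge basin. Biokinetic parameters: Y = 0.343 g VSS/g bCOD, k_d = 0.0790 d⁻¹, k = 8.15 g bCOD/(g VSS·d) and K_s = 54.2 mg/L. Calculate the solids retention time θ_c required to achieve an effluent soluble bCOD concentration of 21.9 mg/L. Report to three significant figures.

θ_c ≈ 1.38 d

From 1/θ_c = Y·k·S/(K_s + S) − k_d: Y·k·S/(K_s+S) = 0.343 × 8.15 × 21.9 / (54.2 + 21.9) = 0.8045 d⁻¹.
Then 1/θ_c = μ − k_d = 0.8045 − 0.0790 = 0.7255 d⁻¹, giving θ_c = 1.378 d.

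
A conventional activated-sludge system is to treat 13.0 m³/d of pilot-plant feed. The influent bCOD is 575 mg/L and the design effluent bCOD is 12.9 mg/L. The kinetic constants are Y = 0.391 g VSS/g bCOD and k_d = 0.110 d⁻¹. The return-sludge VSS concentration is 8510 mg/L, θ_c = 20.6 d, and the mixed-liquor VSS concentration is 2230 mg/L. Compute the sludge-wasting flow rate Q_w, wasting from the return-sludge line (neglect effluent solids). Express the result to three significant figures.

Rearranging the biomass balance for a CMAS with decay, V = Y·Q·ΔS·θ_c / [X·(1+k_d θ_c)] = 0.391 × 13.0 × (575 − 12.9) × 20.6 / [2230 × (1 + 0.110 × 20.6)] = 5.89×10^4 / 7283 = 8.081 m³.
Wasting from the return line (neglecting effluent solids): Q_w = V·X / (θ_c·X_r) = 8.081 × 2230 / (20.6 × 8510) = 0.1028 m³/d.

Q_w ≈ 0.103 m³/d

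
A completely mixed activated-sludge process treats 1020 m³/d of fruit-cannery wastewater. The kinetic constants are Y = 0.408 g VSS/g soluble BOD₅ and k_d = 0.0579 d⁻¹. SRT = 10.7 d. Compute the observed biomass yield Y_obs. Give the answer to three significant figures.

Y_obs = Y / (1 + k_d θ_c) = 0.408 / (1 + 0.0579 × 10.7) = 0.408 / 1.620 = 0.2519.

Y_obs ≈ 0.252 g VSS/g soluble BOD₅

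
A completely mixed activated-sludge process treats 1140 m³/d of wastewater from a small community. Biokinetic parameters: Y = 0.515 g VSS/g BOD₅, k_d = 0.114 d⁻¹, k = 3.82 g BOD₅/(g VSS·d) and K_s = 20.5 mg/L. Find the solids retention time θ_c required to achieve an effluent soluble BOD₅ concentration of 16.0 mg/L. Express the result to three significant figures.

At the target effluent, Y k S/(K_s+S) = 0.515×3.82×16.0/36.50 = 0.8624 d⁻¹.
θ_c = 1/(μ − k_d) = 1/(0.8624 − 0.114) = 1/0.7484 = 1.336 d.

θ_c ≈ 1.34 d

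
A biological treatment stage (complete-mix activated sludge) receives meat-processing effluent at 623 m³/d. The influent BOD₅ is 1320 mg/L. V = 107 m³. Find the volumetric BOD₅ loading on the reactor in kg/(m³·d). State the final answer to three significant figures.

L_v ≈ 7.69 kg BOD₅/(m³·d)

Applied BOD₅ load per unit volume = Q·S₀/V = (623 × 1320/1000)/107.0 = 7.686 kg BOD₅·m⁻³·d⁻¹.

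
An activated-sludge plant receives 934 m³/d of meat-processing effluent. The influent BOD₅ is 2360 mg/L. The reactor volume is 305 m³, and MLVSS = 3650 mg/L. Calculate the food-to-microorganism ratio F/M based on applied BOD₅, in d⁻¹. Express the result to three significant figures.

F/M = Q·S₀ / (V·X) = 934 × 2360 / (305.0 × 3650) = 1.980 g BOD₅·(g VSS·d)⁻¹.

F/M ≈ 1.98 d⁻¹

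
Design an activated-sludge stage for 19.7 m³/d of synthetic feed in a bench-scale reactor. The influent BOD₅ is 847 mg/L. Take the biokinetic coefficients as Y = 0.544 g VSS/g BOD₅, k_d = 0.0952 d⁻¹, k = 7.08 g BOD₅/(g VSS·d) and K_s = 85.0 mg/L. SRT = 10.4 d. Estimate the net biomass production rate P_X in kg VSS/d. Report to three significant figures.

P_X ≈ 4.54 kg VSS/d

For a completely mixed reactor with recycle the Lawrence–McCarty relation gives S = K_s·(1 + k_d·θ_c) / [θ_c·(Y·k − k_d) − 1] = 85.0 × (1 + 0.0952 × 10.4) / [10.4 × (0.544 × 7.08 − 0.0952) − 1] = 169.2 / 38.07 = 4.444 mg/L.
The observed yield is Y_obs = Y/(1 + k_d·θ_c) = 0.544 / (1 + 0.0952 × 10.4) = 0.544 / 1.990 = 0.2734 g VSS per g BOD₅ removed.
Mass of BOD₅ removed per day: Q(S₀ − S) = 19.7 × 842.6 g/m³ = 16.60 kg/d.
So the net sludge growth is P_X = 0.2734 × 16.60 = 4.537 kg VSS/d.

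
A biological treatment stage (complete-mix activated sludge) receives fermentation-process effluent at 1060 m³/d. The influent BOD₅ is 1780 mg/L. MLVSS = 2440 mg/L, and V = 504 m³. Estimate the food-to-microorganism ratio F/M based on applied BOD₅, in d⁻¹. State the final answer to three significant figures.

F/M = Q·S₀ / (V·X) = 1060 × 1780 / (504.0 × 2440) = 1.534 g BOD₅·(g VSS·d)⁻¹.

F/M ≈ 1.53 d⁻¹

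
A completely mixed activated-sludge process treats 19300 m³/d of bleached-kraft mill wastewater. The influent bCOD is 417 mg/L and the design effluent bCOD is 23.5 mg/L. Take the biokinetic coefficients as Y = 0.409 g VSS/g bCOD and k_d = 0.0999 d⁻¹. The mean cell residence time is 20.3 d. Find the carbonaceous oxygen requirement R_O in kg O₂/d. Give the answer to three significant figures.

R_O ≈ 6140 kg O₂/d

Correct the yield for decay: Y_obs = Y/(1 + k_d θ_c) = 0.409 / (1 + 0.0999 × 20.3) = 0.409 / 3.028 = 0.1351.
Q·(S₀ − S) = 19300 × (417 − 23.5) × 10⁻³ = 7595 kg/d removed.
P_X = Y_obs·Q·(S₀ − S) = 0.1351 × 7595 = 1026 kg VSS/d.
R_O = Q·ΔS − 1.42 P_X = 7595 − 1457 = 6138 kg O₂/d.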